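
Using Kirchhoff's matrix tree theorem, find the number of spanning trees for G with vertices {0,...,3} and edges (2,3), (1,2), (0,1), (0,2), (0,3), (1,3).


By Kirchhoff's matrix tree theorem, the number of spanning trees equals
the determinant of any cofactor of the Laplacian matrix L.
G has 4 vertices and 6 edges.
Computing the (3 x 3) cofactor determinant gives 16.

16


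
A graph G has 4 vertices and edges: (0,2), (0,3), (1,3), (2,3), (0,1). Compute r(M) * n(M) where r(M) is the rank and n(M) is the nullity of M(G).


r(M) = |V| - c = 4 - 1 = 3.
nullity = |E| - r(M) = 5 - 3 = 2.
Product = 3 * 2 = 6.

6


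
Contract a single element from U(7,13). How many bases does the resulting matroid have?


Contracting e from U(7,13) gives U(6,12).
Bases of U(6,12) = (12 choose 6) = 924.

924


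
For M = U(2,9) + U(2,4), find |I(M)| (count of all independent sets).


For a direct sum, |I(M1+M2)| = |I(M1)| * |I(M2)|.
|I(U(2,9))| = sum C(9,k) for k=0..2 = 46.
|I(U(2,4))| = sum C(4,k) for k=0..2 = 11.
Total = 46 * 11 = 506.

506


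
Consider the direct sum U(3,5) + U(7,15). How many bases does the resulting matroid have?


Bases of a direct sum M1 + M2: |B| = |B(M1)| * |B(M2)|.
|B(U(3,5))| = C(5,3) = 10.
|B(U(7,15))| = C(15,7) = 6435.
Total bases = 10 * 6435 = 64350.

64350


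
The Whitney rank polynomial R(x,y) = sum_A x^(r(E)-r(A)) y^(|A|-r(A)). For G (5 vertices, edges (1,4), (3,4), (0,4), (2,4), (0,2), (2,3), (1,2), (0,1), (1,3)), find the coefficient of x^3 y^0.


R(x,y) = sum over A in 2^E of x^(r(E)-r(A)) * y^(|A|-r(A)).
G has 5 vertices, 9 edges. r(E) = 4.
Enumerate all 2^9 = 512 subsets.
Count subsets with r(E)-r(A)=3 and |A|-r(A)=0: 9.

9


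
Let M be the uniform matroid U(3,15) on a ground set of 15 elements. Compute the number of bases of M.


Bases of U(3,15) are all 3-element subsets of the 15-element ground set.
Number of bases = C(15,3).
C(15,3) = 15! / (3! * 12!) = 455.

455


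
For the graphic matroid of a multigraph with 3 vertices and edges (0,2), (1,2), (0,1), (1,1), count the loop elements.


In a graphic matroid, a loop is a self-loop edge (u,u) with rank 0.
Examining all 4 edges for self-loops...
Self-loops found: (1,1)
Number of loops = 1.

1


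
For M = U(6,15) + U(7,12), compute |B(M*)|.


(M1+M2)* = M1* + M2*.
M1* = U(9,15), bases: C(15,9) = 5005.
M2* = U(5,12), bases: C(12,5) = 792.
|B(M*)| = 5005 * 792 = 3963960.

3963960


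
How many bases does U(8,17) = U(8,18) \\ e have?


Deleting e from U(8,18) gives U(8,17) since n > r.
Bases of U(8,17) = (17 choose 8) = 24310.

24310


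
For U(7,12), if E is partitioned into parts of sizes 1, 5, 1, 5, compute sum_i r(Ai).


r(Ai) = min(|Ai|, 7) for each part.
Sum = min(1,7) + min(5,7) + min(1,7) + min(5,7)
    = 1 + 5 + 1 + 5
    = 12.

12


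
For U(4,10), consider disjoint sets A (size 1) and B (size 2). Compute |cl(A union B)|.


|A union B| = 1 + 2 = 3 (disjoint).
In U(4,10), cl(S) = S if |S| < 4, else cl(S) = E.
Since 3 < 4, cl(A union B) = A union B.
|cl(A union B)| = 3.

3


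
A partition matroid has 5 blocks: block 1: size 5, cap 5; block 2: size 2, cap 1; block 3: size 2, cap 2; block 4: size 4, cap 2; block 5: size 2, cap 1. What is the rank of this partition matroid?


Rank of a partition matroid = sum of min(|Si|, ci) for each block.
= min(5,5) + min(2,1) + min(2,2) + min(4,2) + min(2,1)
= 5 + 1 + 2 + 2 + 1
= 11.

11


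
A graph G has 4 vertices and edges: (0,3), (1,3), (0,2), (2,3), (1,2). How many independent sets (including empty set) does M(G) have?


An independent set in a graphic matroid is an acyclic edge subset.
G has 4 vertices and 5 edges.
Enumerate all 2^5 = 32 subsets, checking for acyclicity.
Total independent sets = 24.

24


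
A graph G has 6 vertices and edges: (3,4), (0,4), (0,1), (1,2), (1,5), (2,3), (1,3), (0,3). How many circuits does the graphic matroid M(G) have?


A circuit in a graphic matroid = edge set of a simple cycle.
G has 6 vertices and 8 edges.
Enumerating all minimal edge subsets forming cycles...
Total circuits found: 6.

6


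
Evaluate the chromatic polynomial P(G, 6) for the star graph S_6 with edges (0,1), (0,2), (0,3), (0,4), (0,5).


P(tree, k) = k * (k-1)^(5) for any tree on 6 vertices.
P(6) = 6 * 5^5 = 6 * 3125 = 18750.

18750


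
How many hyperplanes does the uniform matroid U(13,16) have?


Hyperplanes of U(13,16) are flats of rank 12.
In a uniform matroid, these are exactly the (12)-element subsets.
Count = C(16,12) = 16! / (12! * 4!) = 1820.

1820


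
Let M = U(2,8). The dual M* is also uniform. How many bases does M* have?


The dual of U(r,n) is U(n-r, n) = U(6,8).
Bases of U(6,8) are all (6)-element subsets.
|B(M*)| = (8 choose 6) = 28.

28


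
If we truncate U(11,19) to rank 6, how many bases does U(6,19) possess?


Truncating U(11,19) to rank 6 gives U(6,19).
Bases of U(6,19) are all 6-element subsets of 19 elements.
Number of bases = C(19,6) = 19! / (6! * 13!) = 27132.

27132


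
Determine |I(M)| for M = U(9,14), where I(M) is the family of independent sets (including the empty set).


Independent sets of U(9,14) are all subsets of size <= 9.
Count = (14 choose 0) + (14 choose 1) + (14 choose 2) + (14 choose 3) + (14 choose 4) + (14 choose 5) + (14 choose 6) + (14 choose 7) + (14 choose 8) + (14 choose 9)
     = 1 + 14 + 91 + 364 + 1001 + 2002 + 3003 + 3432 + 3003 + 2002
     = 14913.

14913


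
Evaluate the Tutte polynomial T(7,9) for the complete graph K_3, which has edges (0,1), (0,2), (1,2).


T(K_3; x,y) = x^2 + x + y.
T(7,9) = 49 + 7 + 9 = 65.

65


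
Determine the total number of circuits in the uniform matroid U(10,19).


In U(10,19), circuits are the (11)-element subsets.
Any set of 11 elements is dependent, and removing any one element gives
an independent set of size 10, so it is a minimal dependent set.
Number of circuits = (19 choose 11) = 75582.

75582


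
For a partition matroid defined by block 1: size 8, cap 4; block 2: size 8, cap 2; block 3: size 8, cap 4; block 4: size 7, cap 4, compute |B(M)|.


A basis picks exactly ci elements from block i.
Number of bases = product of C(|Si|, ci).
= C(8,4) * C(8,2) * C(8,4) * C(7,4)
= 70 * 28 * 70 * 35
= 4802000.

4802000


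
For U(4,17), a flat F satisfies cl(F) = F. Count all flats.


Flats of U(4,17): every subset of size < 4 is a flat, plus E itself.
Count = (17 choose 0) + (17 choose 1) + (17 choose 2) + (17 choose 3) + 1
     = 1 + 17 + 136 + 680 + 1
     = 835.

835


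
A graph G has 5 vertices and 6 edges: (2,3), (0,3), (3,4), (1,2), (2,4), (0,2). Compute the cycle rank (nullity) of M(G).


Cycle rank (nullity) = |E| - r(M) = |E| - (|V| - c).
|E| = 6, |V| = 5, c = 1.
Nullity = 6 - (5 - 1) = 6 - 4 = 2.

2


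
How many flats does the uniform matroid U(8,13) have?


Flats of U(8,13): every subset of size < 8 is a flat, plus E itself.
Count = (13 choose 0) + (13 choose 1) + (13 choose 2) + (13 choose 3) + (13 choose 4) + (13 choose 5) + (13 choose 6) + (13 choose 7) + 1
     = 1 + 13 + 78 + 286 + 715 + 1287 + 1716 + 1716 + 1
     = 5813.

5813


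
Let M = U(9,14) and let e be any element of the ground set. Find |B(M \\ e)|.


Deleting e from U(9,14) gives U(9,13) since n > r.
Bases of U(9,13) = (13 choose 9) = 715.

715


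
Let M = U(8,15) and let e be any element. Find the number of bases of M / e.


Contracting e from U(8,15) gives U(7,14).
Bases of U(7,14) = C(14,7) = 14! / (7! * 7!) = 3432.

3432


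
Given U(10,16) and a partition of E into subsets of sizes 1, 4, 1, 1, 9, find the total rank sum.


r(Ai) = min(|Ai|, 10) for each part.
Sum = min(1,10) + min(4,10) + min(1,10) + min(1,10) + min(9,10)
    = 1 + 4 + 1 + 1 + 9
    = 16.

16


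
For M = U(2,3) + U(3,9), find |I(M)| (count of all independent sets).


For a direct sum, |I(M1+M2)| = |I(M1)| * |I(M2)|.
|I(U(2,3))| = sum C(3,k) for k=0..2 = 7.
|I(U(3,9))| = sum C(9,k) for k=0..3 = 130.
Total = 7 * 130 = 910.

910


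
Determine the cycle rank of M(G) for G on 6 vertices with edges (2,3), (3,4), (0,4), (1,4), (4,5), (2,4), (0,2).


Cycle rank (nullity) = |E| - r(M) = |E| - (|V| - c).
|E| = 7, |V| = 6, c = 1.
Nullity = 7 - (6 - 1) = 7 - 5 = 2.

2


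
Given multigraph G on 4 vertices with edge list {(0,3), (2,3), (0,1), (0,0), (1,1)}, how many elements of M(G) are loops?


In a graphic matroid, a loop is a self-loop edge (u,u) with rank 0.
Examining all 5 edges for self-loops...
Self-loops found: (0,0), (1,1)
Number of loops = 2.

2


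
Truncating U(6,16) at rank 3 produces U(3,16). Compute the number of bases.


Truncating U(6,16) to rank 3 gives U(3,16).
Bases of U(3,16) are all 3-element subsets of 16 elements.
Number of bases = (16 choose 3) = 560.

560


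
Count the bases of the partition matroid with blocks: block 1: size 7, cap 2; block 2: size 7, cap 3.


A basis picks exactly ci elements from block i.
Number of bases = product of C(|Si|, ci).
= C(7,2) * C(7,3)
= 21 * 35
= 735.

735


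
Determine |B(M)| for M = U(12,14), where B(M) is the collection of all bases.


Bases of U(12,14) are all 12-element subsets of the 14-element ground set.
Number of bases = C(14,12).
C(14,12) = 14! / (12! * 2!) = 91.

91


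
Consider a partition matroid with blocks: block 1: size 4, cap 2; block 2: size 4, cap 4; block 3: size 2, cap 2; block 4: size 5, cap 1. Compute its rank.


Rank of a partition matroid = sum of min(|Si|, ci) for each block.
= min(4,2) + min(4,4) + min(2,2) + min(5,1)
= 2 + 4 + 2 + 1
= 9.

9


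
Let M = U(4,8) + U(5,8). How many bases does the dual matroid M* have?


(M1+M2)* = M1* + M2*.
M1* = U(4,8), bases: C(8,4) = 70.
M2* = U(3,8), bases: C(8,3) = 56.
|B(M*)| = 70 * 56 = 3920.

3920


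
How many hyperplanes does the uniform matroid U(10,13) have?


Hyperplanes of U(10,13) are flats of rank 9.
In a uniform matroid, these are exactly the (9)-element subsets.
Count = C(13,9) = 13! / (9! * 4!) = 715.

715


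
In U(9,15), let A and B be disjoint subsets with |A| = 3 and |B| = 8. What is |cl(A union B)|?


|A union B| = 3 + 8 = 11 (disjoint).
In U(9,15), cl(S) = S if |S| < 9, else cl(S) = E.
Since 11 >= 9, cl(A union B) = E.
|cl(A union B)| = 15.

15


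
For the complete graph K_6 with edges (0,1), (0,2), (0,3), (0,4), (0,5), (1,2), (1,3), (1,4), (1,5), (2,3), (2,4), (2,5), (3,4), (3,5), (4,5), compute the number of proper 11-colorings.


P(K_6, k) = k(k-1)(k-2)...(k-5).
P(11) = (11) * (10) * (9) * (8) * (7) * (6) = 332640.

332640


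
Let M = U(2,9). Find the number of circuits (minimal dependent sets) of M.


In U(2,9), circuits are the (3)-element subsets.
Any set of 3 elements is dependent, and removing any one element gives
an independent set of size 2, so it is a minimal dependent set.
Number of circuits = (9 choose 3) = 84.

84


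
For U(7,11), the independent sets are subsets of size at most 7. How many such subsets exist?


Independent sets of U(7,11) are all subsets of size <= 7.
Count = (11 choose 0) + (11 choose 1) + (11 choose 2) + (11 choose 3) + (11 choose 4) + (11 choose 5) + (11 choose 6) + (11 choose 7)
     = 1 + 11 + 55 + 165 + 330 + 462 + 462 + 330
     = 1816.

1816


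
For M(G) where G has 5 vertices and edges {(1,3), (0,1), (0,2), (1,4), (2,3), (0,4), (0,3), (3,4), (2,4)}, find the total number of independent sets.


An independent set in a graphic matroid is an acyclic edge subset.
G has 5 vertices and 9 edges.
Enumerate all 2^9 = 512 subsets, checking for acyclicity.
Total independent sets = 198.

198


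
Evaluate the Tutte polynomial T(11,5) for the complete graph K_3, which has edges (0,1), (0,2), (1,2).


T(K_3; x,y) = x^2 + x + y.
T(11,5) = 121 + 11 + 5 = 137.

137


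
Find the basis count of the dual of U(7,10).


The dual of U(r,n) is U(n-r, n) = U(3,10).
Bases of U(3,10) are all (3)-element subsets.
|B(M*)| = C(10,3) = 10! / (3! * 7!) = 120.

120


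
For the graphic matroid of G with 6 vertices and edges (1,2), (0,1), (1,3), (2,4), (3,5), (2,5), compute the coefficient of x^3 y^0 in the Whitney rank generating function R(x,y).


R(x,y) = sum over A in 2^E of x^(r(E)-r(A)) * y^(|A|-r(A)).
G has 6 vertices, 6 edges. r(E) = 5.
Enumerate all 2^6 = 64 subsets.
Count subsets with r(E)-r(A)=3 and |A|-r(A)=0: 15.

15


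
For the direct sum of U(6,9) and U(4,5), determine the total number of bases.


Bases of a direct sum M1 + M2: |B| = |B(M1)| * |B(M2)|.
|B(U(6,9))| = C(9,6) = 84.
|B(U(4,5))| = C(5,4) = 5.
Total bases = 84 * 5 = 420.

420


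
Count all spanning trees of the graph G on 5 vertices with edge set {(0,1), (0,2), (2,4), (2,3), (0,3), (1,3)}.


By Kirchhoff's matrix tree theorem, the number of spanning trees equals
the determinant of any cofactor of the Laplacian matrix L.
G has 5 vertices and 6 edges.
Computing the (4 x 4) cofactor determinant gives 8.

8


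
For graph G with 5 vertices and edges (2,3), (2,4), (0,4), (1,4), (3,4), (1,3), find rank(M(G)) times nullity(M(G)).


r(M) = |V| - c = 5 - 1 = 4.
nullity = |E| - r(M) = 6 - 4 = 2.
Product = 4 * 2 = 8.

8


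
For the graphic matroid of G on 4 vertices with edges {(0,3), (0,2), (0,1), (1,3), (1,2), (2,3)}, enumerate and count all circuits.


A circuit in a graphic matroid = edge set of a simple cycle.
G has 4 vertices and 6 edges.
Enumerating all minimal edge subsets forming cycles...
Total circuits found: 7.

7


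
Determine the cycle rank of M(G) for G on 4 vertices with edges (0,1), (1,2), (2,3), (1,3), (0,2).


Cycle rank (nullity) = |E| - r(M) = |E| - (|V| - c).
|E| = 5, |V| = 4, c = 1.
Nullity = 5 - (4 - 1) = 5 - 3 = 2.

2


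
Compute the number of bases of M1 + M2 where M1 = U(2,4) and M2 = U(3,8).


Bases of a direct sum M1 + M2: |B| = |B(M1)| * |B(M2)|.
|B(U(2,4))| = C(4,2) = 6.
|B(U(3,8))| = C(8,3) = 56.
Total bases = 6 * 56 = 336.

336


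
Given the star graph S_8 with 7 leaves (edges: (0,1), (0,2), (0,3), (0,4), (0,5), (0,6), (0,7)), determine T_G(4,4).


A star on 8 vertices is a tree with 7 edges.
T(x,y) = x^(7) for any tree.
T(4,4) = 4^7 = 16384.

16384


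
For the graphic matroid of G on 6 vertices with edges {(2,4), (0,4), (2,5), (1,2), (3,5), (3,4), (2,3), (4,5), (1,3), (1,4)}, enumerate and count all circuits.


A circuit in a graphic matroid = edge set of a simple cycle.
G has 6 vertices and 10 edges.
Enumerating all minimal edge subsets forming cycles...
Total circuits found: 22.

22


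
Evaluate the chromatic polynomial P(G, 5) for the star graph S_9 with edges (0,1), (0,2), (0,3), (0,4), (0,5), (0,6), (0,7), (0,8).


P(tree, k) = k * (k-1)^(8) for any tree on 9 vertices.
P(5) = 5 * 4^8 = 5 * 65536 = 327680.

327680


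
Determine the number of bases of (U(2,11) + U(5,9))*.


(M1+M2)* = M1* + M2*.
M1* = U(9,11), bases: C(11,9) = 55.
M2* = U(4,9), bases: C(9,4) = 126.
|B(M*)| = 55 * 126 = 6930.

6930


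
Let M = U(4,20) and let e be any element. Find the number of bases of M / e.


Contracting e from U(4,20) gives U(3,19).
Bases of U(3,19) = (19 choose 3) = 969.

969


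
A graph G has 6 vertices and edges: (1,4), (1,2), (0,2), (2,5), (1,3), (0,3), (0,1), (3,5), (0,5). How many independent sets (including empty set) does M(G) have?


An independent set in a graphic matroid is an acyclic edge subset.
G has 6 vertices and 9 edges.
Enumerate all 2^9 = 512 subsets, checking for acyclicity.
Total independent sets = 268.

268


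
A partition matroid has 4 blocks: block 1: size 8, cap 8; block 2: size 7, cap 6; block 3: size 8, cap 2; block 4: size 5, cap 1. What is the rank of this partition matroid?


Rank of a partition matroid = sum of min(|Si|, ci) for each block.
= min(8,8) + min(7,6) + min(8,2) + min(5,1)
= 8 + 6 + 2 + 1
= 17.

17


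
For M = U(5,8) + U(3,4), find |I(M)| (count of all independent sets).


For a direct sum, |I(M1+M2)| = |I(M1)| * |I(M2)|.
|I(U(5,8))| = sum C(8,k) for k=0..5 = 219.
|I(U(3,4))| = sum C(4,k) for k=0..3 = 15.
Total = 219 * 15 = 3285.

3285


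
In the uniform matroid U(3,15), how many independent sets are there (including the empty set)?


Independent sets of U(3,15) are all subsets of size <= 3.
Count = (15 choose 0) + (15 choose 1) + (15 choose 2) + (15 choose 3)
     = 1 + 15 + 105 + 455
     = 576.

576


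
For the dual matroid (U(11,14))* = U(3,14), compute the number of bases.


The dual of U(r,n) is U(n-r, n) = U(3,14).
Bases of U(3,14) are all (3)-element subsets.
|B(M*)| = C(14,3) = (14 * 13 * 12) / (1 * 2 * 3) = 364.

364


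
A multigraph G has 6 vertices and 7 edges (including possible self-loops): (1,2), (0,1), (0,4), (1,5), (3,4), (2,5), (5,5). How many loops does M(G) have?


In a graphic matroid, a loop is a self-loop edge (u,u) with rank 0.
Examining all 7 edges for self-loops...
Self-loops found: (5,5)
Number of loops = 1.

1


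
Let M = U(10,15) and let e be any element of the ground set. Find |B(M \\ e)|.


Deleting e from U(10,15) gives U(10,14) since n > r.
Bases of U(10,14) = (14 choose 10) = 1001.

1001


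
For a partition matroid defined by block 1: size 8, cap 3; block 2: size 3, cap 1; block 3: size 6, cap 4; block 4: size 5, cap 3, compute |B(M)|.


A basis picks exactly ci elements from block i.
Number of bases = product of C(|Si|, ci).
= C(8,3) * C(3,1) * C(6,4) * C(5,3)
= 56 * 3 * 15 * 10
= 25200.

25200


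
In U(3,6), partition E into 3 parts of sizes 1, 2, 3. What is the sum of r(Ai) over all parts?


r(Ai) = min(|Ai|, 3) for each part.
Sum = min(1,3) + min(2,3) + min(3,3)
    = 1 + 2 + 3
    = 6.

6


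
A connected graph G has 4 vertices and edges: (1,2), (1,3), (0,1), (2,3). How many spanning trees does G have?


By Kirchhoff's matrix tree theorem, the number of spanning trees equals
the determinant of any cofactor of the Laplacian matrix L.
G has 4 vertices and 4 edges.
Computing the (3 x 3) cofactor determinant gives 3.

3


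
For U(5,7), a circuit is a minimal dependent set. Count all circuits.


In U(5,7), circuits are the (6)-element subsets.
Any set of 6 elements is dependent, and removing any one element gives
an independent set of size 5, so it is a minimal dependent set.
Number of circuits = (7 choose 6) = 7.

7


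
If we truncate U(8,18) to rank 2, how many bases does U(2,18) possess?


Truncating U(8,18) to rank 2 gives U(2,18).
Bases of U(2,18) are all 2-element subsets of 18 elements.
Number of bases = C(18,2) = 18! / (2! * 16!) = 153.

153


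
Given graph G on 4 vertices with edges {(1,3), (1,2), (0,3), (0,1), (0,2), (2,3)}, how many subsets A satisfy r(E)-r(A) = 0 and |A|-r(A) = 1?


R(x,y) = sum over A in 2^E of x^(r(E)-r(A)) * y^(|A|-r(A)).
G has 4 vertices, 6 edges. r(E) = 3.
Enumerate all 2^6 = 64 subsets.
Count subsets with r(E)-r(A)=0 and |A|-r(A)=1: 15.

15


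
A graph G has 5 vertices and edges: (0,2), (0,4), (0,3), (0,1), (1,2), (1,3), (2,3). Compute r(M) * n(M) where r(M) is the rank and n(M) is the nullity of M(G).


r(M) = |V| - c = 5 - 1 = 4.
nullity = |E| - r(M) = 7 - 4 = 3.
Product = 4 * 3 = 12.

12


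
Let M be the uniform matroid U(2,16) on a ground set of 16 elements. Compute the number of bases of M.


Bases of U(2,16) are all 2-element subsets of the 16-element ground set.
Number of bases = C(16,2).
(16 choose 2) = 120.

120


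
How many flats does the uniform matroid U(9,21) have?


Flats of U(9,21): every subset of size < 9 is a flat, plus E itself.
Count = C(21,0) + C(21,1) + C(21,2) + C(21,3) + C(21,4) + C(21,5) + C(21,6) + C(21,7) + C(21,8) + 1
     = 1 + 21 + 210 + 1330 + 5985 + 20349 + 54264 + 116280 + 203490 + 1
     = 401931.

401931


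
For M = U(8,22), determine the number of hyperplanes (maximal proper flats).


Hyperplanes of U(8,22) are flats of rank 7.
In a uniform matroid, these are exactly the (7)-element subsets.
Count = C(22,7) = 170544.

170544


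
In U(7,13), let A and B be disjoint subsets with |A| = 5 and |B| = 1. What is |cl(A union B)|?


|A union B| = 5 + 1 = 6 (disjoint).
In U(7,13), cl(S) = S if |S| < 7, else cl(S) = E.
Since 6 < 7, cl(A union B) = A union B.
|cl(A union B)| = 6.

6


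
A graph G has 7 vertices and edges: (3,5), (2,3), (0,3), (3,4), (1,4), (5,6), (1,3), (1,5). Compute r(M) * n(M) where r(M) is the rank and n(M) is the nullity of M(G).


r(M) = |V| - c = 7 - 1 = 6.
nullity = |E| - r(M) = 8 - 6 = 2.
Product = 6 * 2 = 12.

12


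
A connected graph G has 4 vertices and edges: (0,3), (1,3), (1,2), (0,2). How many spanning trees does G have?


By Kirchhoff's matrix tree theorem, the number of spanning trees equals
the determinant of any cofactor of the Laplacian matrix L.
G has 4 vertices and 4 edges.
Computing the (3 x 3) cofactor determinant gives 4.

4


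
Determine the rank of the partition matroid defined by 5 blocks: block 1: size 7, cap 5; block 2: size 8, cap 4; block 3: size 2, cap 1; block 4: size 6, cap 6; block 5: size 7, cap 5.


Rank of a partition matroid = sum of min(|Si|, ci) for each block.
= min(7,5) + min(8,4) + min(2,1) + min(6,6) + min(7,5)
= 5 + 4 + 1 + 6 + 5
= 21.

21


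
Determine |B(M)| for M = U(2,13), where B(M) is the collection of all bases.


Bases of U(2,13) are all 2-element subsets of the 13-element ground set.
Number of bases = C(13,2).
C(13,2) = 13! / (2! * 11!) = 78.

78


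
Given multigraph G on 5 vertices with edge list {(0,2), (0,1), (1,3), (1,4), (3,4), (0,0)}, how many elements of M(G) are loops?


In a graphic matroid, a loop is a self-loop edge (u,u) with rank 0.
Examining all 6 edges for self-loops...
Self-loops found: (0,0)
Number of loops = 1.

1


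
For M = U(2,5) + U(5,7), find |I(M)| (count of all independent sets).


For a direct sum, |I(M1+M2)| = |I(M1)| * |I(M2)|.
|I(U(2,5))| = sum C(5,k) for k=0..2 = 16.
|I(U(5,7))| = sum C(7,k) for k=0..5 = 120.
Total = 16 * 120 = 1920.

1920


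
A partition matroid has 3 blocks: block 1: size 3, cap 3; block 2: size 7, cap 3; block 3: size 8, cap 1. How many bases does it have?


A basis picks exactly ci elements from block i.
Number of bases = product of C(|Si|, ci).
= C(3,3) * C(7,3) * C(8,1)
= 1 * 35 * 8
= 280.

280


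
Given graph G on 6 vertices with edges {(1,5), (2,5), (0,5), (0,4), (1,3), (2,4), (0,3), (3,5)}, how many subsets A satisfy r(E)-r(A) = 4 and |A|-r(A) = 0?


R(x,y) = sum over A in 2^E of x^(r(E)-r(A)) * y^(|A|-r(A)).
G has 6 vertices, 8 edges. r(E) = 5.
Enumerate all 2^8 = 256 subsets.
Count subsets with r(E)-r(A)=4 and |A|-r(A)=0: 8.

8


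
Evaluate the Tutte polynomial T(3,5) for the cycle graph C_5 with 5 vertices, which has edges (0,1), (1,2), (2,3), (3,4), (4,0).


T(C_5; x,y) = x + x^2 + ... + x^(4) + y.
T(3,5) = 3^1 + 3^2 + 3^3 + 3^4 + 5
= 3 + 9 + 27 + 81 + 5
= 125.

125


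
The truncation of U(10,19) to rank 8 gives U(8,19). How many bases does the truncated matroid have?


Truncating U(10,19) to rank 8 gives U(8,19).
Bases of U(8,19) are all 8-element subsets of 19 elements.
Number of bases = C(19,8) = 75582.

75582


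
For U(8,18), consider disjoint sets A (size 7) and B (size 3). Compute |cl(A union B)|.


|A union B| = 7 + 3 = 10 (disjoint).
In U(8,18), cl(S) = S if |S| < 8, else cl(S) = E.
Since 10 >= 8, cl(A union B) = E.
|cl(A union B)| = 18.

18


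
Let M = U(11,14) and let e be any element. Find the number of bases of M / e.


Contracting e from U(11,14) gives U(10,13).
Bases of U(10,13) = C(13,10) = 13! / (10! * 3!) = 286.

286


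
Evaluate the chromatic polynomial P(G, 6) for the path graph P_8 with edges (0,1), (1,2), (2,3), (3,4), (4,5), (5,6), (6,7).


P(P_8, k) = k * (k-1)^(7).
P(6) = 6 * 5^7 = 6 * 78125 = 468750.

468750


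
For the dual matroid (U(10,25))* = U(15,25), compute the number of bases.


The dual of U(r,n) is U(n-r, n) = U(15,25).
Bases of U(15,25) are all (15)-element subsets.
|B(M*)| = C(25,15) = 3268760.

3268760


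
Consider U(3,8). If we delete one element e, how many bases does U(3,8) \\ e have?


Deleting e from U(3,8) gives U(3,7) since n > r.
Bases of U(3,7) = C(7,3) = (7 * 6 * 5) / (1 * 2 * 3) = 35.

35


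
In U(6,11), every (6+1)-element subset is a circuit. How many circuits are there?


In U(6,11), circuits are the (7)-element subsets.
Any set of 7 elements is dependent, and removing any one element gives
an independent set of size 6, so it is a minimal dependent set.
Number of circuits = (11 choose 7) = 330.

330


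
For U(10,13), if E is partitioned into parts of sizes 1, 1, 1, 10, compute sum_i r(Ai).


r(Ai) = min(|Ai|, 10) for each part.
Sum = min(1,10) + min(1,10) + min(1,10) + min(10,10)
    = 1 + 1 + 1 + 10
    = 13.

13


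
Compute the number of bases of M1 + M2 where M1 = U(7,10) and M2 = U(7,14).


Bases of a direct sum M1 + M2: |B| = |B(M1)| * |B(M2)|.
|B(U(7,10))| = C(10,7) = 120.
|B(U(7,14))| = C(14,7) = 3432.
Total bases = 120 * 3432 = 411840.

411840


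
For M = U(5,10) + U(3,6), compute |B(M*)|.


(M1+M2)* = M1* + M2*.
M1* = U(5,10), bases: C(10,5) = 252.
M2* = U(3,6), bases: C(6,3) = 20.
|B(M*)| = 252 * 20 = 5040.

5040


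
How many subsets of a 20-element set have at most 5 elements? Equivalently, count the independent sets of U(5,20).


Independent sets of U(5,20) are all subsets of size <= 5.
Count = C(20,0) + C(20,1) + C(20,2) + C(20,3) + C(20,4) + C(20,5)
     = 1 + 20 + 190 + 1140 + 4845 + 15504
     = 21700.

21700


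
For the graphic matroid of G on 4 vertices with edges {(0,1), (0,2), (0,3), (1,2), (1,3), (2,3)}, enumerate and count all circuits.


A circuit in a graphic matroid = edge set of a simple cycle.
G has 4 vertices and 6 edges.
Enumerating all minimal edge subsets forming cycles...
Total circuits found: 7.

7


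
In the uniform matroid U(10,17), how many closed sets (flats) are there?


Flats of U(10,17): every subset of size < 10 is a flat, plus E itself.
Count = C(17,0) + C(17,1) + C(17,2) + C(17,3) + C(17,4) + C(17,5) + C(17,6) + C(17,7) + C(17,8) + C(17,9) + 1
     = 1 + 17 + 136 + 680 + 2380 + 6188 + 12376 + 19448 + 24310 + 24310 + 1
     = 89847.

89847


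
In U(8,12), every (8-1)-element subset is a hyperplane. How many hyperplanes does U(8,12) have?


Hyperplanes of U(8,12) are flats of rank 7.
In a uniform matroid, these are exactly the (7)-element subsets.
Count = C(12,7) = 792.

792


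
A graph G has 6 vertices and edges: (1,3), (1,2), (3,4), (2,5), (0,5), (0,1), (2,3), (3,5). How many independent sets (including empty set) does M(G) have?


An independent set in a graphic matroid is an acyclic edge subset.
G has 6 vertices and 8 edges.
Enumerate all 2^8 = 256 subsets, checking for acyclicity.
Total independent sets = 172.

172


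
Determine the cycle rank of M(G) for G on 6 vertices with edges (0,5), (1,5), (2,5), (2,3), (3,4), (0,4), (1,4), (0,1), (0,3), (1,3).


Cycle rank (nullity) = |E| - r(M) = |E| - (|V| - c).
|E| = 10, |V| = 6, c = 1.
Nullity = 10 - (6 - 1) = 10 - 5 = 5.

5


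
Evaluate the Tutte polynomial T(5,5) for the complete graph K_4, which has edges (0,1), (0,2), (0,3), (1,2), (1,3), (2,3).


T(K_4; x,y) = x^3 + 3x^2 + 4xy + 2x + y^3 + 3y^2 + 2y.
Substituting x=5, y=5:
= 125 + 75 + 100 + 10 + 125 + 75 + 10
= 520.

520


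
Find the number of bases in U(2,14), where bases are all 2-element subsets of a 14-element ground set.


Bases of U(2,14) are all 2-element subsets of the 14-element ground set.
Number of bases = C(14,2).
(14 choose 2) = 91.

91


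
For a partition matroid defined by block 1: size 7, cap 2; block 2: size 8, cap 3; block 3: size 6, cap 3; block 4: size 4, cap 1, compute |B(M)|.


A basis picks exactly ci elements from block i.
Number of bases = product of C(|Si|, ci).
= C(7,2) * C(8,3) * C(6,3) * C(4,1)
= 21 * 56 * 20 * 4
= 94080.

94080


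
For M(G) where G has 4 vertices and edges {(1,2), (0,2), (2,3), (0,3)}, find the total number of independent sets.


An independent set in a graphic matroid is an acyclic edge subset.
G has 4 vertices and 4 edges.
Enumerate all 2^4 = 16 subsets, checking for acyclicity.
Total independent sets = 14.

14


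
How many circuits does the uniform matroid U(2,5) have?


In U(2,5), circuits are the (3)-element subsets.
Any set of 3 elements is dependent, and removing any one element gives
an independent set of size 2, so it is a minimal dependent set.
Number of circuits = (5 choose 3) = 10.

10


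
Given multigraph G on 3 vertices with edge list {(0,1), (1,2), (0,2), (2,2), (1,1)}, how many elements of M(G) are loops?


In a graphic matroid, a loop is a self-loop edge (u,u) with rank 0.
Examining all 5 edges for self-loops...
Self-loops found: (2,2), (1,1)
Number of loops = 2.

2


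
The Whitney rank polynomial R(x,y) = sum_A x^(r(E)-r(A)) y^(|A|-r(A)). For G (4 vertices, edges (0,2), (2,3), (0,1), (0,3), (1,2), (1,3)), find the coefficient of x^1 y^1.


R(x,y) = sum over A in 2^E of x^(r(E)-r(A)) * y^(|A|-r(A)).
G has 4 vertices, 6 edges. r(E) = 3.
Enumerate all 2^6 = 64 subsets.
Count subsets with r(E)-r(A)=1 and |A|-r(A)=1: 4.

4


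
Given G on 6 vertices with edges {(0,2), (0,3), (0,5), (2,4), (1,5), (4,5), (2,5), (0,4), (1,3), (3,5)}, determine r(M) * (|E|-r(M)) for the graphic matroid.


r(M) = |V| - c = 6 - 1 = 5.
nullity = |E| - r(M) = 10 - 5 = 5.
Product = 5 * 5 = 25.

25


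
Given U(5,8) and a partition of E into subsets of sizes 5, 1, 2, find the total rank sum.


r(Ai) = min(|Ai|, 5) for each part.
Sum = min(5,5) + min(1,5) + min(2,5)
    = 5 + 1 + 2
    = 8.

8


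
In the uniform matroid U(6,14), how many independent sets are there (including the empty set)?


Independent sets of U(6,14) are all subsets of size <= 6.
Count = C(14,0) + C(14,1) + C(14,2) + C(14,3) + C(14,4) + C(14,5) + C(14,6)
     = 1 + 14 + 91 + 364 + 1001 + 2002 + 3003
     = 6476.

6476


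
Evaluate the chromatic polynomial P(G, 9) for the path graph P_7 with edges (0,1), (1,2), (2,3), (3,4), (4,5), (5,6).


P(P_7, k) = k * (k-1)^(6).
P(9) = 9 * 8^6 = 9 * 262144 = 2359296.

2359296


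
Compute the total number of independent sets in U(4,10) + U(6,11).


For a direct sum, |I(M1+M2)| = |I(M1)| * |I(M2)|.
|I(U(4,10))| = sum C(10,k) for k=0..4 = 386.
|I(U(6,11))| = sum C(11,k) for k=0..6 = 1486.
Total = 386 * 1486 = 573596.

573596


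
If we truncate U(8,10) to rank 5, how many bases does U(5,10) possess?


Truncating U(8,10) to rank 5 gives U(5,10).
Bases of U(5,10) are all 5-element subsets of 10 elements.
Number of bases = (10 choose 5) = 252.

252


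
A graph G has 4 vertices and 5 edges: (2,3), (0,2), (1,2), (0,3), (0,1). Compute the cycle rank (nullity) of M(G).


Cycle rank (nullity) = |E| - r(M) = |E| - (|V| - c).
|E| = 5, |V| = 4, c = 1.
Nullity = 5 - (4 - 1) = 5 - 3 = 2.

2


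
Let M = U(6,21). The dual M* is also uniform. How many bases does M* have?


The dual of U(r,n) is U(n-r, n) = U(15,21).
Bases of U(15,21) are all (15)-element subsets.
|B(M*)| = (21 choose 15) = 54264.

54264


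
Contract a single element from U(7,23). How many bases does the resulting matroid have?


Contracting e from U(7,23) gives U(6,22).
Bases of U(6,22) = (22 choose 6) = 74613.

74613


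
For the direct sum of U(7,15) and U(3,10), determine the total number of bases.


Bases of a direct sum M1 + M2: |B| = |B(M1)| * |B(M2)|.
|B(U(7,15))| = C(15,7) = 6435.
|B(U(3,10))| = C(10,3) = 120.
Total bases = 6435 * 120 = 772200.

772200


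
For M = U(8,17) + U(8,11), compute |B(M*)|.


(M1+M2)* = M1* + M2*.
M1* = U(9,17), bases: C(17,9) = 24310.
M2* = U(3,11), bases: C(11,3) = 165.
|B(M*)| = 24310 * 165 = 4011150.

4011150


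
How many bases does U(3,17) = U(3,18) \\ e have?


Deleting e from U(3,18) gives U(3,17) since n > r.
Bases of U(3,17) = C(17,3) = 17! / (3! * 14!) = 680.

680


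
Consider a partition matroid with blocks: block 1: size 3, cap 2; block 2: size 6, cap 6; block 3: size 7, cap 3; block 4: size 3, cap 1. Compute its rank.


Rank of a partition matroid = sum of min(|Si|, ci) for each block.
= min(3,2) + min(6,6) + min(7,3) + min(3,1)
= 2 + 6 + 3 + 1
= 12.

12


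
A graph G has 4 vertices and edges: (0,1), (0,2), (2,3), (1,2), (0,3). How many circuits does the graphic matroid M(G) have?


A circuit in a graphic matroid = edge set of a simple cycle.
G has 4 vertices and 5 edges.
Enumerating all minimal edge subsets forming cycles...
Total circuits found: 3.

3


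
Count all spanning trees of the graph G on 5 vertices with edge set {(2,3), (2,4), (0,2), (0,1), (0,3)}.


By Kirchhoff's matrix tree theorem, the number of spanning trees equals
the determinant of any cofactor of the Laplacian matrix L.
G has 5 vertices and 5 edges.
Computing the (4 x 4) cofactor determinant gives 3.

3


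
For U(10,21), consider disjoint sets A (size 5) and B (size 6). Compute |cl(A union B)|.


|A union B| = 5 + 6 = 11 (disjoint).
In U(10,21), cl(S) = S if |S| < 10, else cl(S) = E.
Since 11 >= 10, cl(A union B) = E.
|cl(A union B)| = 21.

21


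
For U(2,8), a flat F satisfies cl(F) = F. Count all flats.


Flats of U(2,8): every subset of size < 2 is a flat, plus E itself.
Count = (8 choose 0) + (8 choose 1) + 1
     = 1 + 8 + 1
     = 10.

10


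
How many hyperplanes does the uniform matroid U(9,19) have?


Hyperplanes of U(9,19) are flats of rank 8.
In a uniform matroid, these are exactly the (8)-element subsets.
Count = (19 choose 8) = 75582.

75582


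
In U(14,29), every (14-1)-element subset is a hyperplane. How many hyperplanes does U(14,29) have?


Hyperplanes of U(14,29) are flats of rank 13.
In a uniform matroid, these are exactly the (13)-element subsets.
Count = (29 choose 13) = 67863915.

67863915


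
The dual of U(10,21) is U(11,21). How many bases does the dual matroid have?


The dual of U(r,n) is U(n-r, n) = U(11,21).
Bases of U(11,21) are all (11)-element subsets.
|B(M*)| = (21 choose 11) = 352716.

352716


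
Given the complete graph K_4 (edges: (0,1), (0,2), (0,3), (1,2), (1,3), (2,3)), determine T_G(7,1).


T(K_4; x,y) = x^3 + 3x^2 + 4xy + 2x + y^3 + 3y^2 + 2y.
Substituting x=7, y=1:
= 343 + 147 + 28 + 14 + 1 + 3 + 2
= 538.

538


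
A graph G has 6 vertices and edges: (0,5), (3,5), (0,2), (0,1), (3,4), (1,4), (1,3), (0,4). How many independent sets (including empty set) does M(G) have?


An independent set in a graphic matroid is an acyclic edge subset.
G has 6 vertices and 8 edges.
Enumerate all 2^8 = 256 subsets, checking for acyclicity.
Total independent sets = 172.

172


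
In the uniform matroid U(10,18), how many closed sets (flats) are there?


Flats of U(10,18): every subset of size < 10 is a flat, plus E itself.
Count = C(18,0) + C(18,1) + C(18,2) + C(18,3) + C(18,4) + C(18,5) + C(18,6) + C(18,7) + C(18,8) + C(18,9) + 1
     = 1 + 18 + 153 + 816 + 3060 + 8568 + 18564 + 31824 + 43758 + 48620 + 1
     = 155383.

155383


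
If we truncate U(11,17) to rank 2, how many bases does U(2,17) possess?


Truncating U(11,17) to rank 2 gives U(2,17).
Bases of U(2,17) are all 2-element subsets of 17 elements.
Number of bases = (17 choose 2) = 136.

136


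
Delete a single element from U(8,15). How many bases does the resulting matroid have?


Deleting e from U(8,15) gives U(8,14) since n > r.
Bases of U(8,14) = C(14,8) = 14! / (8! * 6!) = 3003.

3003


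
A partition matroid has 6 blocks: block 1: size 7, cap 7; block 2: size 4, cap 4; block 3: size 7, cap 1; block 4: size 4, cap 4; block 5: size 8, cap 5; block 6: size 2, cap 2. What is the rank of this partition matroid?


Rank of a partition matroid = sum of min(|Si|, ci) for each block.
= min(7,7) + min(4,4) + min(7,1) + min(4,4) + min(8,5) + min(2,2)
= 7 + 4 + 1 + 4 + 5 + 2
= 23.

23


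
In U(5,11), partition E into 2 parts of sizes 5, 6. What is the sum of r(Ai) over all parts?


r(Ai) = min(|Ai|, 5) for each part.
Sum = min(5,5) + min(6,5)
    = 5 + 5
    = 10.

10


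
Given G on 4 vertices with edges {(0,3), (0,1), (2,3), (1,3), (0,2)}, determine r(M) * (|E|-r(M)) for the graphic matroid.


r(M) = |V| - c = 4 - 1 = 3.
nullity = |E| - r(M) = 5 - 3 = 2.
Product = 3 * 2 = 6.

6


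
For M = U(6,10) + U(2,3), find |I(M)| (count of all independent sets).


For a direct sum, |I(M1+M2)| = |I(M1)| * |I(M2)|.
|I(U(6,10))| = sum C(10,k) for k=0..6 = 848.
|I(U(2,3))| = sum C(3,k) for k=0..2 = 7.
Total = 848 * 7 = 5936.

5936


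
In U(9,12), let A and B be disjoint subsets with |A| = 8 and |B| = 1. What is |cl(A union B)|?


|A union B| = 8 + 1 = 9 (disjoint).
In U(9,12), cl(S) = S if |S| < 9, else cl(S) = E.
Since 9 >= 9, cl(A union B) = E.
|cl(A union B)| = 12.

12


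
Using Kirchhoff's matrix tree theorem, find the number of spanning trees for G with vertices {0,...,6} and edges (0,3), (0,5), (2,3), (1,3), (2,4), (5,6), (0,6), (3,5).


By Kirchhoff's matrix tree theorem, the number of spanning trees equals
the determinant of any cofactor of the Laplacian matrix L.
G has 7 vertices and 8 edges.
Computing the (6 x 6) cofactor determinant gives 8.

8


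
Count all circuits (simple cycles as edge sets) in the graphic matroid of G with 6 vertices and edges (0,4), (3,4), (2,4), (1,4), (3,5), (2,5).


A circuit in a graphic matroid = edge set of a simple cycle.
G has 6 vertices and 6 edges.
Enumerating all minimal edge subsets forming cycles...
Total circuits found: 1.

1


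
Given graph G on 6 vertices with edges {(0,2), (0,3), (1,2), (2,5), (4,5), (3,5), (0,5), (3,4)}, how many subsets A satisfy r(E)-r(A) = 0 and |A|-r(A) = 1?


R(x,y) = sum over A in 2^E of x^(r(E)-r(A)) * y^(|A|-r(A)).
G has 6 vertices, 8 edges. r(E) = 5.
Enumerate all 2^8 = 256 subsets.
Count subsets with r(E)-r(A)=0 and |A|-r(A)=1: 19.

19


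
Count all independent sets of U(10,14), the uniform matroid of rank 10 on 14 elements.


Independent sets of U(10,14) are all subsets of size <= 10.
Count = (14 choose 0) + (14 choose 1) + (14 choose 2) + (14 choose 3) + (14 choose 4) + (14 choose 5) + (14 choose 6) + (14 choose 7) + (14 choose 8) + (14 choose 9) + (14 choose 10)
     = 1 + 14 + 91 + 364 + 1001 + 2002 + 3003 + 3432 + 3003 + 2002 + 1001
     = 15914.

15914


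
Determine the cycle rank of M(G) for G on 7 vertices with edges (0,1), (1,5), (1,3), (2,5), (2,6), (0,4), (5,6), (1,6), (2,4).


Cycle rank (nullity) = |E| - r(M) = |E| - (|V| - c).
|E| = 9, |V| = 7, c = 1.
Nullity = 9 - (7 - 1) = 9 - 6 = 3.

3


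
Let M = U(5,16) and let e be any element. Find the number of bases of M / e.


Contracting e from U(5,16) gives U(4,15).
Bases of U(4,15) = C(15,4) = (15 * 14 * 13 * 12) / (1 * 2 * 3 * 4) = 1365.

1365


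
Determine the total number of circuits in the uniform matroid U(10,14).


In U(10,14), circuits are the (11)-element subsets.
Any set of 11 elements is dependent, and removing any one element gives
an independent set of size 10, so it is a minimal dependent set.
Number of circuits = C(14,11) = 14! / (11! * 3!) = 364.

364


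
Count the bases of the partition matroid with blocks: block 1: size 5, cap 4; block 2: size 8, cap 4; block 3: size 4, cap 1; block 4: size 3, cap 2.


A basis picks exactly ci elements from block i.
Number of bases = product of C(|Si|, ci).
= C(5,4) * C(8,4) * C(4,1) * C(3,2)
= 5 * 70 * 4 * 3
= 4200.

4200


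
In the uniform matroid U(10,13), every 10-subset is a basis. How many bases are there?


Bases of U(10,13) are all 10-element subsets of the 13-element ground set.
Number of bases = C(13,10).
(13 choose 10) = 286.

286


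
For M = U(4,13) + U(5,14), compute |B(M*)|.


(M1+M2)* = M1* + M2*.
M1* = U(9,13), bases: C(13,9) = 715.
M2* = U(9,14), bases: C(14,9) = 2002.
|B(M*)| = 715 * 2002 = 1431430.

1431430


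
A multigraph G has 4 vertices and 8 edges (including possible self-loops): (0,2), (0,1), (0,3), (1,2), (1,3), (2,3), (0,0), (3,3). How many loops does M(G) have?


In a graphic matroid, a loop is a self-loop edge (u,u) with rank 0.
Examining all 8 edges for self-loops...
Self-loops found: (0,0), (3,3)
Number of loops = 2.

2
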